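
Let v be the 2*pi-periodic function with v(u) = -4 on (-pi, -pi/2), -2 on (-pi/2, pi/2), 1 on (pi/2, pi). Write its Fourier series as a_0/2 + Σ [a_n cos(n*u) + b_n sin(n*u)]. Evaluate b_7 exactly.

5/(7*pi)

b_7 = 1/pi ∫_{-pi}^{pi} v(u) sin(7*u) du.
Split the integral at the breakpoints.
Directly, an antiderivative of (-4) sin(7*u) is 4*cos(7*u)/7; evaluating from -pi to -pi/2: ∫_{-pi}^{-pi/2} (-4) sin(7*u) du = (0) - (-4/7) = 4/7.
Directly, an antiderivative of (-2) sin(7*u) is 2*cos(7*u)/7; evaluating from -pi/2 to pi/2: ∫_{-pi/2}^{pi/2} (-2) sin(7*u) du = (0) - (0) = 0.
Directly, an antiderivative of (1) sin(7*u) is -cos(7*u)/7; evaluating from pi/2 to pi: ∫_{pi/2}^{pi} (1) sin(7*u) du = (1/7) - (0) = 1/7.
Summing the pieces and multiplying by (1/pi) gives b_7 = 5/(7*pi).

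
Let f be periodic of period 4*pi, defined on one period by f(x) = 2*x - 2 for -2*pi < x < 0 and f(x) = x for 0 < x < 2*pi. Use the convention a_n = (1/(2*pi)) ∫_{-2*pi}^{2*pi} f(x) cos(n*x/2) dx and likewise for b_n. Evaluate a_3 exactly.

a_3 = (1/(2*pi)) ∫_{-2*pi}^{2*pi} f(x) cos(3*x/2) dx.
Split the integral at the breakpoints.
Integrating by parts (boundary term plus one more integral), an antiderivative of (2*x - 2) cos(3*x/2) is 4*x*sin(3*x/2)/3 - 4*sin(3*x/2)/3 + 8*cos(3*x/2)/9; evaluating from -2*pi to 0: ∫_{-2*pi}^{0} (2*x - 2) cos(3*x/2) dx = (8/9) - (-8/9) = 16/9.
Integrating by parts (boundary term plus one more integral), an antiderivative of (x) cos(3*x/2) is 2*x*sin(3*x/2)/3 + 4*cos(3*x/2)/9; evaluating from 0 to 2*pi: ∫_{0}^{2*pi} (x) cos(3*x/2) dx = (-4/9) - (4/9) = -8/9.
Summing the pieces and multiplying by (1/(2*pi)) gives a_3 = 4/(9*pi).

4/(9*pi)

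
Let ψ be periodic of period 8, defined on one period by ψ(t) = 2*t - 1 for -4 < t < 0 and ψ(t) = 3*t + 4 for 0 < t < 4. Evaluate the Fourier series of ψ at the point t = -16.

3/2

t = -16 differs from t = 0 by -2 full period(s), and the series is 8-periodic.
At t = 0 the one-sided limits are ψ(0^-) = -1 and ψ(0^+) = 4.
By Dirichlet's theorem the series converges to their average, [(-1) + (4)]/2 = 3/2.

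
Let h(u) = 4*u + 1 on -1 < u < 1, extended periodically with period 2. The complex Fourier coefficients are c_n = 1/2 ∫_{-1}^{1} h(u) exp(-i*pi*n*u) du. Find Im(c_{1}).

Since h is real-valued, Im(c_{1}) = -1/2 ∫_{-1}^{1} h(u) sin(pi*u) du = -b_{1}/2.
Integrating by parts (boundary term plus one more integral), an antiderivative of (4*u + 1) sin(pi*u) is -4*u*cos(pi*u)/pi + 4*sin(pi*u)/pi**2 - cos(pi*u)/pi; evaluating from -1 to 1: ∫_{-1}^{1} (4*u + 1) sin(pi*u) du = (5/pi) - (-3/pi) = 8/pi.
Hence Im(c_{1}) = (-1/2)·(8/pi) = -4/pi.

-4/pi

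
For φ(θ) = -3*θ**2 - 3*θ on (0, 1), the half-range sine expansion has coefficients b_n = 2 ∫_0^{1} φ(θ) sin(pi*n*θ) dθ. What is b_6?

2/pi

b_6 = 2 ∫_0^{1} (-3*θ**2 - 3*θ) sin(6*pi*θ) dθ.
Integrating by parts twice (tabular method), an antiderivative of (-3*θ**2 - 3*θ) sin(6*pi*θ) is θ**2*cos(6*pi*θ)/(2*pi) - θ*sin(6*pi*θ)/(6*pi**2) + θ*cos(6*pi*θ)/(2*pi) - sin(6*pi*θ)/(12*pi**2) - cos(6*pi*θ)/(36*pi**3); evaluating from 0 to 1: ∫_{0}^{1} (-3*θ**2 - 3*θ) sin(6*pi*θ) dθ = ((-1/36 + pi**2)/pi**3) - (-1/(36*pi**3)) = 1/pi.
Hence b_6 = 2·(1/pi) = 2/pi.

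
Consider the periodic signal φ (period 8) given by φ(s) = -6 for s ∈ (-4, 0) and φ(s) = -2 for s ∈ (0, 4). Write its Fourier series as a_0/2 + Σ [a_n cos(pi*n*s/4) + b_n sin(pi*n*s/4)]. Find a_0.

a_0 = 1/4 ∫_{-4}^{4} φ(s) ds = 1/4 · (-32) = -8.

-8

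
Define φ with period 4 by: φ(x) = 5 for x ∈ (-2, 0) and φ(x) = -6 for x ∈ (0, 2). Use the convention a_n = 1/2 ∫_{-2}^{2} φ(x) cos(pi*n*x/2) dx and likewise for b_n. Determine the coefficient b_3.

b_3 = 1/2 ∫_{-2}^{2} φ(x) sin(3*pi*x/2) dx.
Split the integral at the breakpoints.
Directly, an antiderivative of (5) sin(3*pi*x/2) is -10*cos(3*pi*x/2)/(3*pi); evaluating from -2 to 0: ∫_{-2}^{0} (5) sin(3*pi*x/2) dx = (-10/(3*pi)) - (10/(3*pi)) = -20/(3*pi).
Directly, an antiderivative of (-6) sin(3*pi*x/2) is 4*cos(3*pi*x/2)/pi; evaluating from 0 to 2: ∫_{0}^{2} (-6) sin(3*pi*x/2) dx = (-4/pi) - (4/pi) = -8/pi.
Summing the pieces and multiplying by (1/2) gives b_3 = -22/(3*pi).

-22/(3*pi)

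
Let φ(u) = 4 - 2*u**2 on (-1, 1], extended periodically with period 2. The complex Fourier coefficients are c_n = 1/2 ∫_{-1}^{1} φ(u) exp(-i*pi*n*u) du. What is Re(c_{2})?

Since φ is real-valued, Re(c_{2}) = 1/2 ∫_{-1}^{1} φ(u) cos(2*pi*u) du = a_{2}/2.
φ is even and cos(2*pi*u) is even, so the integrand is even: ∫_{-1}^{1} φ(u) cos(2*pi*u) du = 2∫_0^{1} φ(u) cos(2*pi*u) du.
Integrating by parts twice (tabular method), an antiderivative of (4 - 2*u**2) cos(2*pi*u) is -u**2*sin(2*pi*u)/pi - u*cos(2*pi*u)/pi**2 + sin(2*pi*u)/(2*pi**3) + 2*sin(2*pi*u)/pi; evaluating from 0 to 1: ∫_{0}^{1} (4 - 2*u**2) cos(2*pi*u) du = (-1/pi**2) - (0) = -1/pi**2.
So ∫_{-1}^{1} φ(u) cos(2*pi*u) du = -2/pi**2.
Hence Re(c_{2}) = (1/2)·(-2/pi**2) = -1/pi**2.

-1/pi**2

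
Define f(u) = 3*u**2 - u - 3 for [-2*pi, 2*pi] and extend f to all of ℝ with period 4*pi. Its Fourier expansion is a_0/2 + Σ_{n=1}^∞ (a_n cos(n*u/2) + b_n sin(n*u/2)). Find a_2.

a_2 = (1/(2*pi)) ∫_{-2*pi}^{2*pi} f(u) cos(u) du.
Integrating by parts twice (tabular method), an antiderivative of (3*u**2 - u - 3) cos(u) is 3*u**2*sin(u) - u*sin(u) + 6*u*cos(u) - 9*sin(u) - cos(u); evaluating from -2*pi to 2*pi: ∫_{-2*pi}^{2*pi} (3*u**2 - u - 3) cos(u) du = (-1 + 12*pi) - (-12*pi - 1) = 24*pi.
Hence a_2 = (1/(2*pi))·(24*pi) = 12.

12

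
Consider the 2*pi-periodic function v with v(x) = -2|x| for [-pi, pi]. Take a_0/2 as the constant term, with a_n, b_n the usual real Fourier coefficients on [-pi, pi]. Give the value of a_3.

8/(9*pi)

a_3 = 1/pi ∫_{-pi}^{pi} v(x) cos(3*x) dx.
v is even and cos(3*x) is even, so the integrand is even and a_3 = 2/pi ∫_0^{pi} v(x) cos(3*x) dx.
Integrating by parts (boundary term plus one more integral), an antiderivative of (-2*x) cos(3*x) is -2*x*sin(3*x)/3 - 2*cos(3*x)/9; evaluating from 0 to pi: ∫_{0}^{pi} (-2*x) cos(3*x) dx = (2/9) - (-2/9) = 4/9.
Hence a_3 = (2/pi)·(4/9) = 8/(9*pi).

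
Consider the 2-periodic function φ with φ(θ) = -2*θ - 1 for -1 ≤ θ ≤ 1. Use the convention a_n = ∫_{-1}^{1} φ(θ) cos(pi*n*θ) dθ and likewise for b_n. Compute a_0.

-2

a_0 = ∫_{-1}^{1} φ(θ) dθ = -2.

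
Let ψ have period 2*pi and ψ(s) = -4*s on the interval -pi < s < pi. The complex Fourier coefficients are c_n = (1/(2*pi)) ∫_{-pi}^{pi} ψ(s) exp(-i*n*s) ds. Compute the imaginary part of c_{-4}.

1

Since ψ is real-valued, Im(c_{-4}) = -(1/(2*pi)) ∫_{-pi}^{pi} ψ(s) sin(-4*s) ds = b_{4}/2.
ψ is odd and sin(-4*s) is odd, so the integrand is even: ∫_{-pi}^{pi} ψ(s) sin(-4*s) ds = 2∫_0^{pi} ψ(s) sin(-4*s) ds.
Integrating by parts (boundary term plus one more integral), an antiderivative of (-4*s) sin(-4*s) is -s*cos(4*s) + sin(4*s)/4; evaluating from 0 to pi: ∫_{0}^{pi} (-4*s) sin(-4*s) ds = (-pi) - (0) = -pi.
So ∫_{-pi}^{pi} ψ(s) sin(-4*s) ds = -2*pi.
Hence Im(c_{-4}) = (-1/(2*pi))·(-2*pi) = 1.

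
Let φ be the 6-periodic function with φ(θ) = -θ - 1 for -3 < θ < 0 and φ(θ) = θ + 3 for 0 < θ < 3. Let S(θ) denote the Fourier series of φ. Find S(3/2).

9/2

φ is continuous at θ = 3/2 with value 9/2, so the series converges to 9/2 there.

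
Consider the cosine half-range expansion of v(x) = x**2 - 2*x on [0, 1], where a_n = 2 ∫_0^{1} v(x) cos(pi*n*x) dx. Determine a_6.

1/(9*pi**2)

a_6 = 2 ∫_0^{1} (x**2 - 2*x) cos(6*pi*x) dx.
Integrating by parts twice (tabular method), an antiderivative of (x**2 - 2*x) cos(6*pi*x) is x**2*sin(6*pi*x)/(6*pi) - x*sin(6*pi*x)/(3*pi) + x*cos(6*pi*x)/(18*pi**2) - sin(6*pi*x)/(108*pi**3) - cos(6*pi*x)/(18*pi**2); evaluating from 0 to 1: ∫_{0}^{1} (x**2 - 2*x) cos(6*pi*x) dx = (0) - (-1/(18*pi**2)) = 1/(18*pi**2).
Hence a_6 = 2·(1/(18*pi**2)) = 1/(9*pi**2).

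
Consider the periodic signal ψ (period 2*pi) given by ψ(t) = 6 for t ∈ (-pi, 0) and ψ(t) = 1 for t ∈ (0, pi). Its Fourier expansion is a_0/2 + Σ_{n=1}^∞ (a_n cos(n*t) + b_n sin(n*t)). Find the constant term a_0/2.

7/2

a_0 = 1/pi ∫_{-pi}^{pi} ψ(t) dt = 1/pi · (7*pi) = 7.
So the constant term a_0/2 = 7/2.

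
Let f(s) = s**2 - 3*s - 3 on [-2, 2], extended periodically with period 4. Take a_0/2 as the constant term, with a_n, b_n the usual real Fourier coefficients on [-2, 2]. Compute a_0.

a_0 = 1/2 ∫_{-2}^{2} f(s) ds = 1/2 · (-20/3) = -10/3.

-10/3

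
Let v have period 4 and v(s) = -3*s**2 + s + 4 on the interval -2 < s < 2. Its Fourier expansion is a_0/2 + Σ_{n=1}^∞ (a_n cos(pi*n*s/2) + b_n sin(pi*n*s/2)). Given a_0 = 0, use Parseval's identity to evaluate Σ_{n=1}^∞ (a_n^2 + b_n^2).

424/15

Parseval: a_0^2/2 + Σ_{n≥1} (a_n^2+b_n^2) = 1/2 ∫_{-2}^{2} v(s)^2 ds = 424/15.
Subtract a_0^2/2 = 0: Σ (a_n^2+b_n^2) = 424/15.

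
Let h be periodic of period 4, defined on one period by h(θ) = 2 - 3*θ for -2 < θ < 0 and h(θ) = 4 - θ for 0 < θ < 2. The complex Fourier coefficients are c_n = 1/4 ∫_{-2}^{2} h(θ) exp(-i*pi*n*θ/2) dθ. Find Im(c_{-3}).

-2/(3*pi)

Since h is real-valued, Im(c_{-3}) = -1/4 ∫_{-2}^{2} h(θ) sin(-3*pi*θ/2) dθ = b_{3}/2.
Split the integral at the breakpoints.
Integrating by parts (boundary term plus one more integral), an antiderivative of (2 - 3*θ) sin(-3*pi*θ/2) is -2*θ*cos(3*pi*θ/2)/pi + 4*sin(3*pi*θ/2)/(3*pi**2) + 4*cos(3*pi*θ/2)/(3*pi); evaluating from -2 to 0: ∫_{-2}^{0} (2 - 3*θ) sin(-3*pi*θ/2) dθ = (4/(3*pi)) - (-16/(3*pi)) = 20/(3*pi).
Integrating by parts (boundary term plus one more integral), an antiderivative of (4 - θ) sin(-3*pi*θ/2) is -2*θ*cos(3*pi*θ/2)/(3*pi) + 4*sin(3*pi*θ/2)/(9*pi**2) + 8*cos(3*pi*θ/2)/(3*pi); evaluating from 0 to 2: ∫_{0}^{2} (4 - θ) sin(-3*pi*θ/2) dθ = (-4/(3*pi)) - (8/(3*pi)) = -4/pi.
So ∫_{-2}^{2} h(θ) sin(-3*pi*θ/2) dθ = 8/(3*pi).
Hence Im(c_{-3}) = (-1/4)·(8/(3*pi)) = -2/(3*pi).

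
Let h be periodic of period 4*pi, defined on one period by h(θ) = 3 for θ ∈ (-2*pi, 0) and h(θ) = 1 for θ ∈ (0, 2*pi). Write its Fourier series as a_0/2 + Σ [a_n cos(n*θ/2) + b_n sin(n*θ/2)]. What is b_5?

-4/(5*pi)

b_5 = (1/(2*pi)) ∫_{-2*pi}^{2*pi} h(θ) sin(5*θ/2) dθ.
Split the integral at the breakpoints.
Directly, an antiderivative of (3) sin(5*θ/2) is -6*cos(5*θ/2)/5; evaluating from -2*pi to 0: ∫_{-2*pi}^{0} (3) sin(5*θ/2) dθ = (-6/5) - (6/5) = -12/5.
Directly, an antiderivative of (1) sin(5*θ/2) is -2*cos(5*θ/2)/5; evaluating from 0 to 2*pi: ∫_{0}^{2*pi} (1) sin(5*θ/2) dθ = (2/5) - (-2/5) = 4/5.
Summing the pieces and multiplying by (1/(2*pi)) gives b_5 = -4/(5*pi).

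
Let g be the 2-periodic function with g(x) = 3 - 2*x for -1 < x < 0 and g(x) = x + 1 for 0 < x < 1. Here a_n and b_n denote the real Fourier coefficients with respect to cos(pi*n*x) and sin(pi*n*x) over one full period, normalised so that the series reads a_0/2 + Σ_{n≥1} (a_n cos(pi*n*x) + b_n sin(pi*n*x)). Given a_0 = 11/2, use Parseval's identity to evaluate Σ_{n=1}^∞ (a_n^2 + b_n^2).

85/24

Parseval: a_0^2/2 + Σ_{n≥1} (a_n^2+b_n^2) = ∫_{-1}^{1} g(x)^2 dx = 56/3.
Subtract a_0^2/2 = 121/8: Σ (a_n^2+b_n^2) = 85/24.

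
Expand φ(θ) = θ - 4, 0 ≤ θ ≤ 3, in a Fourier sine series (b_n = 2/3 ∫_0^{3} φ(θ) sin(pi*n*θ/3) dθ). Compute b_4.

b_4 = 2/3 ∫_0^{3} (θ - 4) sin(4*pi*θ/3) dθ.
Integrating by parts (boundary term plus one more integral), an antiderivative of (θ - 4) sin(4*pi*θ/3) is -3*θ*cos(4*pi*θ/3)/(4*pi) + 9*sin(4*pi*θ/3)/(16*pi**2) + 3*cos(4*pi*θ/3)/pi; evaluating from 0 to 3: ∫_{0}^{3} (θ - 4) sin(4*pi*θ/3) dθ = (3/(4*pi)) - (3/pi) = -9/(4*pi).
Hence b_4 = (2/3)·(-9/(4*pi)) = -3/(2*pi).

-3/(2*pi)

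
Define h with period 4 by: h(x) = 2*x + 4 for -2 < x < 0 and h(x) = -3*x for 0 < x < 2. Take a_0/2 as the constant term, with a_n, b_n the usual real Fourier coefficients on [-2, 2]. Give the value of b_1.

b_1 = 1/2 ∫_{-2}^{2} h(x) sin(pi*x/2) dx.
Split the integral at the breakpoints.
Integrating by parts (boundary term plus one more integral), an antiderivative of (2*x + 4) sin(pi*x/2) is -4*x*cos(pi*x/2)/pi + 8*sin(pi*x/2)/pi**2 - 8*cos(pi*x/2)/pi; evaluating from -2 to 0: ∫_{-2}^{0} (2*x + 4) sin(pi*x/2) dx = (-8/pi) - (0) = -8/pi.
Integrating by parts (boundary term plus one more integral), an antiderivative of (-3*x) sin(pi*x/2) is 6*x*cos(pi*x/2)/pi - 12*sin(pi*x/2)/pi**2; evaluating from 0 to 2: ∫_{0}^{2} (-3*x) sin(pi*x/2) dx = (-12/pi) - (0) = -12/pi.
Summing the pieces and multiplying by (1/2) gives b_1 = -10/pi.

-10/pi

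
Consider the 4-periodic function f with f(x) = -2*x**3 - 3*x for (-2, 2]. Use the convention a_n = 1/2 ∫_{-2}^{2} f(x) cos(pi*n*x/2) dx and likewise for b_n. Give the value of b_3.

b_3 = 1/2 ∫_{-2}^{2} f(x) sin(3*pi*x/2) dx.
f is odd and sin(3*pi*x/2) is odd, so the integrand is even and b_3 = ∫_0^{2} f(x) sin(3*pi*x/2) dx.
Integrating by parts three times (tabular method), an antiderivative of (-2*x**3 - 3*x) sin(3*pi*x/2) is 4*x**3*cos(3*pi*x/2)/(3*pi) - 8*x**2*sin(3*pi*x/2)/(3*pi**2) - 32*x*cos(3*pi*x/2)/(9*pi**3) + 2*x*cos(3*pi*x/2)/pi - 4*sin(3*pi*x/2)/(3*pi**2) + 64*sin(3*pi*x/2)/(27*pi**4); evaluating from 0 to 2: ∫_{0}^{2} (-2*x**3 - 3*x) sin(3*pi*x/2) dx = (4*(16 - 33*pi**2)/(9*pi**3)) - (0) = 4*(16 - 33*pi**2)/(9*pi**3).
Hence b_3 = 4*(16 - 33*pi**2)/(9*pi**3).

4*(16 - 33*pi**2)/(9*pi**3)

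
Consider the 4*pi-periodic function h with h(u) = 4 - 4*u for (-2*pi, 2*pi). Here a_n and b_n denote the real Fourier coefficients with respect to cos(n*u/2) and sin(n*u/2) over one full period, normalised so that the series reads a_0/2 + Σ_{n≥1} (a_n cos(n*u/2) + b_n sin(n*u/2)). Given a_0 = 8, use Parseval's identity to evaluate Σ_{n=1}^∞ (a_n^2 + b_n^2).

128*pi**2/3

Parseval: a_0^2/2 + Σ_{n≥1} (a_n^2+b_n^2) = (1/(2*pi)) ∫_{-2*pi}^{2*pi} h(u)^2 du = 32 + 128*pi**2/3.
Subtract a_0^2/2 = 32: Σ (a_n^2+b_n^2) = 128*pi**2/3.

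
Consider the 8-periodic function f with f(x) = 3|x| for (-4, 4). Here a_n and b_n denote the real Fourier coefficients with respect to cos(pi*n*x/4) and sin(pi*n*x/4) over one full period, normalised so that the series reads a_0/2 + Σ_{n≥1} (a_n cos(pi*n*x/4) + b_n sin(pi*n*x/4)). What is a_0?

12

a_0 = 1/4 ∫_{-4}^{4} f(x) dx = 1/4 · (48) = 12.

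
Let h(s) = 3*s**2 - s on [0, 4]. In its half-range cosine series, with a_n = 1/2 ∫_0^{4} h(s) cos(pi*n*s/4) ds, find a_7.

-176/(49*pi**2)

a_7 = 1/2 ∫_0^{4} (3*s**2 - s) cos(7*pi*s/4) ds.
Integrating by parts twice (tabular method), an antiderivative of (3*s**2 - s) cos(7*pi*s/4) is 12*s**2*sin(7*pi*s/4)/(7*pi) - 4*s*sin(7*pi*s/4)/(7*pi) + 96*s*cos(7*pi*s/4)/(49*pi**2) - 384*sin(7*pi*s/4)/(343*pi**3) - 16*cos(7*pi*s/4)/(49*pi**2); evaluating from 0 to 4: ∫_{0}^{4} (3*s**2 - s) cos(7*pi*s/4) ds = (-368/(49*pi**2)) - (-16/(49*pi**2)) = -352/(49*pi**2).
Hence a_7 = (1/2)·(-352/(49*pi**2)) = -176/(49*pi**2).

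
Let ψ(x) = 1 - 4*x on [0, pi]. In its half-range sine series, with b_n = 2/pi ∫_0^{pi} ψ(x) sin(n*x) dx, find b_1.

b_1 = 2/pi ∫_0^{pi} (1 - 4*x) sin(x) dx.
Integrating by parts (boundary term plus one more integral), an antiderivative of (1 - 4*x) sin(x) is 4*x*cos(x) - 4*sin(x) - cos(x); evaluating from 0 to pi: ∫_{0}^{pi} (1 - 4*x) sin(x) dx = (1 - 4*pi) - (-1) = 2 - 4*pi.
Hence b_1 = (2/pi)·(2 - 4*pi) = -8 + 4/pi.

-8 + 4/pi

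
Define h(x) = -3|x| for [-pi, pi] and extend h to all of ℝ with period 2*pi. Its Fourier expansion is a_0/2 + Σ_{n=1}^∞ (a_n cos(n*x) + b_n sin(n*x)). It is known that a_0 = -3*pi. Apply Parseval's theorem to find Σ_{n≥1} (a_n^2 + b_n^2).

Parseval: a_0^2/2 + Σ_{n≥1} (a_n^2+b_n^2) = 1/pi ∫_{-pi}^{pi} h(x)^2 dx = 6*pi**2.
Subtract a_0^2/2 = 9*pi**2/2: Σ (a_n^2+b_n^2) = 3*pi**2/2.

3*pi**2/2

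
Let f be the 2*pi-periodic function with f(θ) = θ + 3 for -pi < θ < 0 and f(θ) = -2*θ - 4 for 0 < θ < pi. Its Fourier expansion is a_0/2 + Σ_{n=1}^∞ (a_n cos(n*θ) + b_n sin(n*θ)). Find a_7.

a_7 = 1/pi ∫_{-pi}^{pi} f(θ) cos(7*θ) dθ.
Split the integral at the breakpoints.
Integrating by parts (boundary term plus one more integral), an antiderivative of (θ + 3) cos(7*θ) is θ*sin(7*θ)/7 + 3*sin(7*θ)/7 + cos(7*θ)/49; evaluating from -pi to 0: ∫_{-pi}^{0} (θ + 3) cos(7*θ) dθ = (1/49) - (-1/49) = 2/49.
Integrating by parts (boundary term plus one more integral), an antiderivative of (-2*θ - 4) cos(7*θ) is -2*θ*sin(7*θ)/7 - 4*sin(7*θ)/7 - 2*cos(7*θ)/49; evaluating from 0 to pi: ∫_{0}^{pi} (-2*θ - 4) cos(7*θ) dθ = (2/49) - (-2/49) = 4/49.
Summing the pieces and multiplying by (1/pi) gives a_7 = 6/(49*pi).

6/(49*pi)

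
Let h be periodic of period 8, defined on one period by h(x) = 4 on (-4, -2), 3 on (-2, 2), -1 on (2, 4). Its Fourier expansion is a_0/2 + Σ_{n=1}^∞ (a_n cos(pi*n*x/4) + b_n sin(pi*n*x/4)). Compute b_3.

b_3 = 1/4 ∫_{-4}^{4} h(x) sin(3*pi*x/4) dx.
Split the integral at the breakpoints.
Directly, an antiderivative of (4) sin(3*pi*x/4) is -16*cos(3*pi*x/4)/(3*pi); evaluating from -4 to -2: ∫_{-4}^{-2} (4) sin(3*pi*x/4) dx = (0) - (16/(3*pi)) = -16/(3*pi).
Directly, an antiderivative of (3) sin(3*pi*x/4) is -4*cos(3*pi*x/4)/pi; evaluating from -2 to 2: ∫_{-2}^{2} (3) sin(3*pi*x/4) dx = (0) - (0) = 0.
Directly, an antiderivative of (-1) sin(3*pi*x/4) is 4*cos(3*pi*x/4)/(3*pi); evaluating from 2 to 4: ∫_{2}^{4} (-1) sin(3*pi*x/4) dx = (-4/(3*pi)) - (0) = -4/(3*pi).
Summing the pieces and multiplying by (1/4) gives b_3 = -5/(3*pi).

-5/(3*pi)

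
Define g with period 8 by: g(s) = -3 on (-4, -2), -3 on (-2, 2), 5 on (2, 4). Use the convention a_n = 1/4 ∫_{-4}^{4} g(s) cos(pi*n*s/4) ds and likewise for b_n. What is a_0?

a_0 = 1/4 ∫_{-4}^{4} g(s) ds = 1/4 · (-8) = -2.

-2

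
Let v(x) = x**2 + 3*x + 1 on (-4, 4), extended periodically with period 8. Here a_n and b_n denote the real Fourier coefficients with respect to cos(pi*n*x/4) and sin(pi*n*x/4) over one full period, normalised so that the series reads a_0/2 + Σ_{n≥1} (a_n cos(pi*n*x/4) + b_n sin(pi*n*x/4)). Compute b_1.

24/pi

b_1 = 1/4 ∫_{-4}^{4} v(x) sin(pi*x/4) dx.
Integrating by parts twice (tabular method), an antiderivative of (x**2 + 3*x + 1) sin(pi*x/4) is -4*x**2*cos(pi*x/4)/pi + 32*x*sin(pi*x/4)/pi**2 - 12*x*cos(pi*x/4)/pi + 48*sin(pi*x/4)/pi**2 - 4*cos(pi*x/4)/pi + 128*cos(pi*x/4)/pi**3; evaluating from -4 to 4: ∫_{-4}^{4} (x**2 + 3*x + 1) sin(pi*x/4) dx = (-128/pi**3 + 116/pi) - (-128/pi**3 + 20/pi) = 96/pi.
Hence b_1 = (1/4)·(96/pi) = 24/pi.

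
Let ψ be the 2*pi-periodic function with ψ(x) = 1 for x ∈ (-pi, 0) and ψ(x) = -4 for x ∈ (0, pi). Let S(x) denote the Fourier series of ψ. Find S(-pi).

x = -pi differs from x = pi by -1 full period(s), and the series is 2*pi-periodic.
At x = pi the one-sided limits are ψ(pi^-) = -4 and ψ(pi^+) = 1.
By Dirichlet's theorem the series converges to their average, [(-4) + (1)]/2 = -3/2.

-3/2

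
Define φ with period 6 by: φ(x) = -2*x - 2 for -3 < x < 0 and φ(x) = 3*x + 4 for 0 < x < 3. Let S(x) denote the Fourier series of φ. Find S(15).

x = 15 differs from x = 3 by 2 full period(s), and the series is 6-periodic.
At x = 3 the one-sided limits are φ(3^-) = 13 and φ(3^+) = 4.
By Dirichlet's theorem the series converges to their average, [(13) + (4)]/2 = 17/2.

17/2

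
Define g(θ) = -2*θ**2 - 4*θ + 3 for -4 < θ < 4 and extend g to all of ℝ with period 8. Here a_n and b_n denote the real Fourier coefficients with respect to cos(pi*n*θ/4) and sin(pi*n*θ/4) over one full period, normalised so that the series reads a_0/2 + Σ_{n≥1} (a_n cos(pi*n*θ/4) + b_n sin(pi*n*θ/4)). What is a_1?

128/pi**2

a_1 = 1/4 ∫_{-4}^{4} g(θ) cos(pi*θ/4) dθ.
Integrating by parts twice (tabular method), an antiderivative of (-2*θ**2 - 4*θ + 3) cos(pi*θ/4) is -8*θ**2*sin(pi*θ/4)/pi - 16*θ*sin(pi*θ/4)/pi - 64*θ*cos(pi*θ/4)/pi**2 + 12*sin(pi*θ/4)/pi + 256*sin(pi*θ/4)/pi**3 - 64*cos(pi*θ/4)/pi**2; evaluating from -4 to 4: ∫_{-4}^{4} (-2*θ**2 - 4*θ + 3) cos(pi*θ/4) dθ = (320/pi**2) - (-192/pi**2) = 512/pi**2.
Hence a_1 = (1/4)·(512/pi**2) = 128/pi**2.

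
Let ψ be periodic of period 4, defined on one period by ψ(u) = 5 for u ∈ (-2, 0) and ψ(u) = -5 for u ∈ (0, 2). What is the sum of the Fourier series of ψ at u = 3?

5

u = 3 differs from u = -1 by 1 full period(s), and the series is 4-periodic.
ψ is continuous at u = -1 with value 5, so the series converges to 5 there.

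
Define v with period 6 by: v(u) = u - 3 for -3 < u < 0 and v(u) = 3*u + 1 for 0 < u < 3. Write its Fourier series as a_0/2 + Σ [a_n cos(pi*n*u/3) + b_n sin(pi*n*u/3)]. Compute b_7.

20/(7*pi)

b_7 = 1/3 ∫_{-3}^{3} v(u) sin(7*pi*u/3) du.
Split the integral at the breakpoints.
Integrating by parts (boundary term plus one more integral), an antiderivative of (u - 3) sin(7*pi*u/3) is -3*u*cos(7*pi*u/3)/(7*pi) + 9*sin(7*pi*u/3)/(49*pi**2) + 9*cos(7*pi*u/3)/(7*pi); evaluating from -3 to 0: ∫_{-3}^{0} (u - 3) sin(7*pi*u/3) du = (9/(7*pi)) - (-18/(7*pi)) = 27/(7*pi).
Integrating by parts (boundary term plus one more integral), an antiderivative of (3*u + 1) sin(7*pi*u/3) is -9*u*cos(7*pi*u/3)/(7*pi) + 27*sin(7*pi*u/3)/(49*pi**2) - 3*cos(7*pi*u/3)/(7*pi); evaluating from 0 to 3: ∫_{0}^{3} (3*u + 1) sin(7*pi*u/3) du = (30/(7*pi)) - (-3/(7*pi)) = 33/(7*pi).
Summing the pieces and multiplying by (1/3) gives b_7 = 20/(7*pi).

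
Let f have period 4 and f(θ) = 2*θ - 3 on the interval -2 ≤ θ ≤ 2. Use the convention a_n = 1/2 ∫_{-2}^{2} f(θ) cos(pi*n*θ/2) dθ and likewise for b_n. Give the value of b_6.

-4/(3*pi)

b_6 = 1/2 ∫_{-2}^{2} f(θ) sin(3*pi*θ) dθ.
Integrating by parts (boundary term plus one more integral), an antiderivative of (2*θ - 3) sin(3*pi*θ) is -2*θ*cos(3*pi*θ)/(3*pi) + 2*sin(3*pi*θ)/(9*pi**2) + cos(3*pi*θ)/pi; evaluating from -2 to 2: ∫_{-2}^{2} (2*θ - 3) sin(3*pi*θ) dθ = (-1/(3*pi)) - (7/(3*pi)) = -8/(3*pi).
Hence b_6 = (1/2)·(-8/(3*pi)) = -4/(3*pi).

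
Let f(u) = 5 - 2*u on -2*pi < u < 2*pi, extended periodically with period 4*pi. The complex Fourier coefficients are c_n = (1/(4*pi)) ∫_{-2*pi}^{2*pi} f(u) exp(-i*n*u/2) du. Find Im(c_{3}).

Since f is real-valued, Im(c_{3}) = -(1/(4*pi)) ∫_{-2*pi}^{2*pi} f(u) sin(3*u/2) du = -b_{3}/2.
Integrating by parts (boundary term plus one more integral), an antiderivative of (5 - 2*u) sin(3*u/2) is 4*u*cos(3*u/2)/3 - 8*sin(3*u/2)/9 - 10*cos(3*u/2)/3; evaluating from -2*pi to 2*pi: ∫_{-2*pi}^{2*pi} (5 - 2*u) sin(3*u/2) du = (10/3 - 8*pi/3) - (10/3 + 8*pi/3) = -16*pi/3.
Hence Im(c_{3}) = (-1/(4*pi))·(-16*pi/3) = 4/3.

4/3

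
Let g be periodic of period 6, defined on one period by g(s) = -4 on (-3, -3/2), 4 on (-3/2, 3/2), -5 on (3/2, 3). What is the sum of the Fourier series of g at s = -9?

-9/2

s = -9 differs from s = -3 by -1 full period(s), and the series is 6-periodic.
At s = -3 the one-sided limits are g(-3^-) = -5 and g(-3^+) = -4.
By Dirichlet's theorem the series converges to their average, [(-5) + (-4)]/2 = -9/2.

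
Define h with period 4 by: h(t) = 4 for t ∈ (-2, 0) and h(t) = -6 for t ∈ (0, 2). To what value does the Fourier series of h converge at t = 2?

-1

At t = 2 the one-sided limits are h(2^-) = -6 and h(2^+) = 4.
By Dirichlet's theorem the series converges to their average, [(-6) + (4)]/2 = -1.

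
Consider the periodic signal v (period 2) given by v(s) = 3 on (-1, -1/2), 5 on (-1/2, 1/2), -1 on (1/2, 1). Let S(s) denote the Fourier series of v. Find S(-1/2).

At s = -1/2 the one-sided limits are v(-1/2^-) = 3 and v(-1/2^+) = 5.
By Dirichlet's theorem the series converges to their average, [(3) + (5)]/2 = 4.

4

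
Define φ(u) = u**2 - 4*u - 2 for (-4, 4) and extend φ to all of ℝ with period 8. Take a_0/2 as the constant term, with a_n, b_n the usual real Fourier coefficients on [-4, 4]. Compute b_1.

-32/pi

b_1 = 1/4 ∫_{-4}^{4} φ(u) sin(pi*u/4) du.
Integrating by parts twice (tabular method), an antiderivative of (u**2 - 4*u - 2) sin(pi*u/4) is -4*u**2*cos(pi*u/4)/pi + 32*u*sin(pi*u/4)/pi**2 + 16*u*cos(pi*u/4)/pi - 64*sin(pi*u/4)/pi**2 + 8*cos(pi*u/4)/pi + 128*cos(pi*u/4)/pi**3; evaluating from -4 to 4: ∫_{-4}^{4} (u**2 - 4*u - 2) sin(pi*u/4) du = (-128/pi**3 - 8/pi) - (-128/pi**3 + 120/pi) = -128/pi.
Hence b_1 = (1/4)·(-128/pi) = -32/pi.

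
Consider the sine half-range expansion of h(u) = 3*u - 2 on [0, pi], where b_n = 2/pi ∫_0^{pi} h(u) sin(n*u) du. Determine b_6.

b_6 = 2/pi ∫_0^{pi} (3*u - 2) sin(6*u) du.
Integrating by parts (boundary term plus one more integral), an antiderivative of (3*u - 2) sin(6*u) is -u*cos(6*u)/2 + sin(6*u)/12 + cos(6*u)/3; evaluating from 0 to pi: ∫_{0}^{pi} (3*u - 2) sin(6*u) du = (1/3 - pi/2) - (1/3) = -pi/2.
Hence b_6 = (2/pi)·(-pi/2) = -1.

-1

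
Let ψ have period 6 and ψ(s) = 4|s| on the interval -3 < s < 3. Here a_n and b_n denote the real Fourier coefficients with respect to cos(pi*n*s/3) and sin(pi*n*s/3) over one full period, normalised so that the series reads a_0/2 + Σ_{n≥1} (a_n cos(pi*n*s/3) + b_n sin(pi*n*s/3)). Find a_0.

a_0 = 1/3 ∫_{-3}^{3} ψ(s) ds = 1/3 · (36) = 12.

12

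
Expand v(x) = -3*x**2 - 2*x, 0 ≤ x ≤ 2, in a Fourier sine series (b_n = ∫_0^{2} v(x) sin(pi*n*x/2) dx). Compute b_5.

b_5 = ∫_0^{2} (-3*x**2 - 2*x) sin(5*pi*x/2) dx.
Integrating by parts twice (tabular method), an antiderivative of (-3*x**2 - 2*x) sin(5*pi*x/2) is 6*x**2*cos(5*pi*x/2)/(5*pi) - 24*x*sin(5*pi*x/2)/(25*pi**2) + 4*x*cos(5*pi*x/2)/(5*pi) - 8*sin(5*pi*x/2)/(25*pi**2) - 48*cos(5*pi*x/2)/(125*pi**3); evaluating from 0 to 2: ∫_{0}^{2} (-3*x**2 - 2*x) sin(5*pi*x/2) dx = (16*(3 - 50*pi**2)/(125*pi**3)) - (-48/(125*pi**3)) = 32*(3 - 25*pi**2)/(125*pi**3).
Hence b_5 = 32*(3 - 25*pi**2)/(125*pi**3).

32*(3 - 25*pi**2)/(125*pi**3)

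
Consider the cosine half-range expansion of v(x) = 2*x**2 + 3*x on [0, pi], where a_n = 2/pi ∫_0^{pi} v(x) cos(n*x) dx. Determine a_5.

4*(-2*pi - 3)/(25*pi)

a_5 = 2/pi ∫_0^{pi} (2*x**2 + 3*x) cos(5*x) dx.
Integrating by parts twice (tabular method), an antiderivative of (2*x**2 + 3*x) cos(5*x) is 2*x**2*sin(5*x)/5 + 3*x*sin(5*x)/5 + 4*x*cos(5*x)/25 - 4*sin(5*x)/125 + 3*cos(5*x)/25; evaluating from 0 to pi: ∫_{0}^{pi} (2*x**2 + 3*x) cos(5*x) dx = (-4*pi/25 - 3/25) - (3/25) = -4*pi/25 - 6/25.
Hence a_5 = (2/pi)·(-4*pi/25 - 6/25) = 4*(-2*pi - 3)/(25*pi).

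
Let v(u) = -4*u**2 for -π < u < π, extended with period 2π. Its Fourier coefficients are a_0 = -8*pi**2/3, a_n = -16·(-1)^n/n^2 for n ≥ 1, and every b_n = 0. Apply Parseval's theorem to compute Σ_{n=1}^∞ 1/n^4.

Parseval: a_0^2/2 + Σ a_n^2 = (1/π) ∫_{-π}^{π} v(u)^2 du = 32*pi**4/5.
Subtract a_0^2/2 = 32*pi**4/9: Σ a_n^2 = 128*pi**4/45.
Since a_n^2 = 256/n^4, Σ 1/n^4 = pi**4/90.

pi**4/90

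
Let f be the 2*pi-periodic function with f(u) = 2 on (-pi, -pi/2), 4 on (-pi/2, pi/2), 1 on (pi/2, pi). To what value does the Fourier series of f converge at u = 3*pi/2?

u = 3*pi/2 differs from u = -pi/2 by 1 full period(s), and the series is 2*pi-periodic.
At u = -pi/2 the one-sided limits are f(-pi/2^-) = 2 and f(-pi/2^+) = 4.
By Dirichlet's theorem the series converges to their average, [(2) + (4)]/2 = 3.

3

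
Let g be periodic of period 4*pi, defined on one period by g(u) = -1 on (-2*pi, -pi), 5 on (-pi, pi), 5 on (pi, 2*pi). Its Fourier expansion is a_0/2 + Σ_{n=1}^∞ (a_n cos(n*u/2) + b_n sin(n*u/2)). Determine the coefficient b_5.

6/(5*pi)

b_5 = (1/(2*pi)) ∫_{-2*pi}^{2*pi} g(u) sin(5*u/2) du.
Split the integral at the breakpoints.
Directly, an antiderivative of (-1) sin(5*u/2) is 2*cos(5*u/2)/5; evaluating from -2*pi to -pi: ∫_{-2*pi}^{-pi} (-1) sin(5*u/2) du = (0) - (-2/5) = 2/5.
Directly, an antiderivative of (5) sin(5*u/2) is -2*cos(5*u/2); evaluating from -pi to pi: ∫_{-pi}^{pi} (5) sin(5*u/2) du = (0) - (0) = 0.
Directly, an antiderivative of (5) sin(5*u/2) is -2*cos(5*u/2); evaluating from pi to 2*pi: ∫_{pi}^{2*pi} (5) sin(5*u/2) du = (2) - (0) = 2.
Summing the pieces and multiplying by (1/(2*pi)) gives b_5 = 6/(5*pi).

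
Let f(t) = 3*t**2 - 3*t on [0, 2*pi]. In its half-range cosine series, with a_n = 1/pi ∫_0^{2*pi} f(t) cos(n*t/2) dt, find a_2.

12

a_2 = 1/pi ∫_0^{2*pi} (3*t**2 - 3*t) cos(t) dt.
Integrating by parts twice (tabular method), an antiderivative of (3*t**2 - 3*t) cos(t) is 3*t**2*sin(t) - 3*t*sin(t) + 6*t*cos(t) - 6*sin(t) - 3*cos(t); evaluating from 0 to 2*pi: ∫_{0}^{2*pi} (3*t**2 - 3*t) cos(t) dt = (-3 + 12*pi) - (-3) = 12*pi.
Hence a_2 = (1/pi)·(12*pi) = 12.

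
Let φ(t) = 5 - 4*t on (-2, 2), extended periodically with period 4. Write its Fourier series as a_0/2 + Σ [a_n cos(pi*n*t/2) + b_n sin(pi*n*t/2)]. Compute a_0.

a_0 = 1/2 ∫_{-2}^{2} φ(t) dt = 1/2 · (20) = 10.

10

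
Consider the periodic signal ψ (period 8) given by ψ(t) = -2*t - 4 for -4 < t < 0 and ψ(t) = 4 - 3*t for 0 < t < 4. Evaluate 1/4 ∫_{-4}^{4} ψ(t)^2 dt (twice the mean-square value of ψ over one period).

64/3

1/4 ∫_{-4}^{4} ψ(t)^2 dt = 1/4 · (256/3) = 64/3.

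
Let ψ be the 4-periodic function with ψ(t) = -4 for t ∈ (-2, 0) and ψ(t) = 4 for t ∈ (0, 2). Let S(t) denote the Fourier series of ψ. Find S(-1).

-4

ψ is continuous at t = -1 with value -4, so the series converges to -4 there.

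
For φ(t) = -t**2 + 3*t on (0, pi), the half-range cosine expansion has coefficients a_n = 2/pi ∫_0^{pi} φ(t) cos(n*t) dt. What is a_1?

a_1 = 2/pi ∫_0^{pi} (-t**2 + 3*t) cos(t) dt.
Integrating by parts twice (tabular method), an antiderivative of (-t**2 + 3*t) cos(t) is -t**2*sin(t) + 3*t*sin(t) - 2*t*cos(t) + 2*sin(t) + 3*cos(t); evaluating from 0 to pi: ∫_{0}^{pi} (-t**2 + 3*t) cos(t) dt = (-3 + 2*pi) - (3) = -6 + 2*pi.
Hence a_1 = (2/pi)·(-6 + 2*pi) = 4 - 12/pi.

4 - 12/pi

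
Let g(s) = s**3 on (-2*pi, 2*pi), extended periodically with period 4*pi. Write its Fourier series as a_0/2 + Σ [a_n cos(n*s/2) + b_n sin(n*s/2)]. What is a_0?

a_0 = (1/(2*pi)) ∫_{-2*pi}^{2*pi} g(s) ds = (1/(2*pi)) · (0) = 0.

0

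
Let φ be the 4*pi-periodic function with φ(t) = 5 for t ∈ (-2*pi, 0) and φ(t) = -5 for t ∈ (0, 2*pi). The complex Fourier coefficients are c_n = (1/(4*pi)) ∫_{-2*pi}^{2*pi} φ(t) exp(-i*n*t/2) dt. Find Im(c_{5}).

2/pi

Since φ is real-valued, Im(c_{5}) = -(1/(4*pi)) ∫_{-2*pi}^{2*pi} φ(t) sin(5*t/2) dt = -b_{5}/2.
φ is odd and sin(5*t/2) is odd, so the integrand is even: ∫_{-2*pi}^{2*pi} φ(t) sin(5*t/2) dt = 2∫_0^{2*pi} φ(t) sin(5*t/2) dt.
Directly, an antiderivative of (-5) sin(5*t/2) is 2*cos(5*t/2); evaluating from 0 to 2*pi: ∫_{0}^{2*pi} (-5) sin(5*t/2) dt = (-2) - (2) = -4.
So ∫_{-2*pi}^{2*pi} φ(t) sin(5*t/2) dt = -8.
Hence Im(c_{5}) = (-1/(4*pi))·(-8) = 2/pi.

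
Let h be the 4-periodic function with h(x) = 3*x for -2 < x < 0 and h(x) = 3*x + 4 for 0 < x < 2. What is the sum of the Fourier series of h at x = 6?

x = 6 differs from x = -2 by 2 full period(s), and the series is 4-periodic.
At x = -2 the one-sided limits are h(-2^-) = 10 and h(-2^+) = -6.
By Dirichlet's theorem the series converges to their average, [(10) + (-6)]/2 = 2.

2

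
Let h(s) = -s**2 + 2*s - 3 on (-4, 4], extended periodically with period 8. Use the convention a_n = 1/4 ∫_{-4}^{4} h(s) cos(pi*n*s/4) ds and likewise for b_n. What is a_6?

a_6 = 1/4 ∫_{-4}^{4} h(s) cos(3*pi*s/2) ds.
Integrating by parts twice (tabular method), an antiderivative of (-s**2 + 2*s - 3) cos(3*pi*s/2) is -2*s**2*sin(3*pi*s/2)/(3*pi) + 4*s*sin(3*pi*s/2)/(3*pi) - 8*s*cos(3*pi*s/2)/(9*pi**2) - 2*sin(3*pi*s/2)/pi + 16*sin(3*pi*s/2)/(27*pi**3) + 8*cos(3*pi*s/2)/(9*pi**2); evaluating from -4 to 4: ∫_{-4}^{4} (-s**2 + 2*s - 3) cos(3*pi*s/2) ds = (-8/(3*pi**2)) - (40/(9*pi**2)) = -64/(9*pi**2).
Hence a_6 = (1/4)·(-64/(9*pi**2)) = -16/(9*pi**2).

-16/(9*pi**2)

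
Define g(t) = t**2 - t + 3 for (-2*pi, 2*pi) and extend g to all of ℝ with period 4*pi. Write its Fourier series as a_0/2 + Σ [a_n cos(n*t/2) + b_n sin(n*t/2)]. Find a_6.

4/9

a_6 = (1/(2*pi)) ∫_{-2*pi}^{2*pi} g(t) cos(3*t) dt.
Integrating by parts twice (tabular method), an antiderivative of (t**2 - t + 3) cos(3*t) is t**2*sin(3*t)/3 - t*sin(3*t)/3 + 2*t*cos(3*t)/9 + 25*sin(3*t)/27 - cos(3*t)/9; evaluating from -2*pi to 2*pi: ∫_{-2*pi}^{2*pi} (t**2 - t + 3) cos(3*t) dt = (-1/9 + 4*pi/9) - (-4*pi/9 - 1/9) = 8*pi/9.
Hence a_6 = (1/(2*pi))·(8*pi/9) = 4/9.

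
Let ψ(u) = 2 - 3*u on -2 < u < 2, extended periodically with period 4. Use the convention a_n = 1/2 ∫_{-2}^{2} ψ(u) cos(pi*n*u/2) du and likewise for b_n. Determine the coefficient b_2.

6/pi

b_2 = 1/2 ∫_{-2}^{2} ψ(u) sin(pi*u) du.
Integrating by parts (boundary term plus one more integral), an antiderivative of (2 - 3*u) sin(pi*u) is 3*u*cos(pi*u)/pi - 3*sin(pi*u)/pi**2 - 2*cos(pi*u)/pi; evaluating from -2 to 2: ∫_{-2}^{2} (2 - 3*u) sin(pi*u) du = (4/pi) - (-8/pi) = 12/pi.
Hence b_2 = (1/2)·(12/pi) = 6/pi.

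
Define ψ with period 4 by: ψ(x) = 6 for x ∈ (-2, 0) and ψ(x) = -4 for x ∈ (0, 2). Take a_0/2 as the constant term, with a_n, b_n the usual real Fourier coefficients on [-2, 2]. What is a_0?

2

a_0 = 1/2 ∫_{-2}^{2} ψ(x) dx = 1/2 · (4) = 2.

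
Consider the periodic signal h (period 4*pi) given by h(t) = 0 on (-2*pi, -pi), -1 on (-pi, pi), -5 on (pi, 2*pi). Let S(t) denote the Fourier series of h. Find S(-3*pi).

t = -3*pi differs from t = pi by -1 full period(s), and the series is 4*pi-periodic.
At t = pi the one-sided limits are h(pi^-) = -1 and h(pi^+) = -5.
By Dirichlet's theorem the series converges to their average, [(-1) + (-5)]/2 = -3.

-3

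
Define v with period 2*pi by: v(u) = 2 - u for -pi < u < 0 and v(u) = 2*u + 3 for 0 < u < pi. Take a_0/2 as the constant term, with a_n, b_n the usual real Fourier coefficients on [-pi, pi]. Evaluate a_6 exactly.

0

a_6 = 1/pi ∫_{-pi}^{pi} v(u) cos(6*u) du.
Split the integral at the breakpoints.
Integrating by parts (boundary term plus one more integral), an antiderivative of (2 - u) cos(6*u) is -u*sin(6*u)/6 + sin(6*u)/3 - cos(6*u)/36; evaluating from -pi to 0: ∫_{-pi}^{0} (2 - u) cos(6*u) du = (-1/36) - (-1/36) = 0.
Integrating by parts (boundary term plus one more integral), an antiderivative of (2*u + 3) cos(6*u) is u*sin(6*u)/3 + sin(6*u)/2 + cos(6*u)/18; evaluating from 0 to pi: ∫_{0}^{pi} (2*u + 3) cos(6*u) du = (1/18) - (1/18) = 0.
Summing the pieces and multiplying by (1/pi) gives a_6 = 0.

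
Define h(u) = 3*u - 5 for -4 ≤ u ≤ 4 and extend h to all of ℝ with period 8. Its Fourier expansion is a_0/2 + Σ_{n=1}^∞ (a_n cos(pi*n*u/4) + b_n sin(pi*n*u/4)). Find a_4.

a_4 = 1/4 ∫_{-4}^{4} h(u) cos(pi*u) du.
Integrating by parts (boundary term plus one more integral), an antiderivative of (3*u - 5) cos(pi*u) is 3*u*sin(pi*u)/pi - 5*sin(pi*u)/pi + 3*cos(pi*u)/pi**2; evaluating from -4 to 4: ∫_{-4}^{4} (3*u - 5) cos(pi*u) du = (3/pi**2) - (3/pi**2) = 0.
Hence a_4 = (1/4)·(0) = 0.

0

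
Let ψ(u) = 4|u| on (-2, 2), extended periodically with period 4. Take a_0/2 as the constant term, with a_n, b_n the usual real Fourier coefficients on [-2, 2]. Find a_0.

8

a_0 = 1/2 ∫_{-2}^{2} ψ(u) du = 1/2 · (16) = 8.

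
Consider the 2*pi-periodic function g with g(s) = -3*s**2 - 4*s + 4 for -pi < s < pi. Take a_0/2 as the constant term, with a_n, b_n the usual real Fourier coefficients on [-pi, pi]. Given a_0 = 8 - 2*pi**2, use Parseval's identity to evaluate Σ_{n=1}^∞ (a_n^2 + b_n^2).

8*pi**2*(20 + 3*pi**2)/15

Parseval: a_0^2/2 + Σ_{n≥1} (a_n^2+b_n^2) = 1/pi ∫_{-pi}^{pi} g(s)^2 ds = -16*pi**2/3 + 32 + 18*pi**4/5.
Subtract a_0^2/2 = 2*(4 - pi**2)**2: Σ (a_n^2+b_n^2) = 8*pi**2*(20 + 3*pi**2)/15.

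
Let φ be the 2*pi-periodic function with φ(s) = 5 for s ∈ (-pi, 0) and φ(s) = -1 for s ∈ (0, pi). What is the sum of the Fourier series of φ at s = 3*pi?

s = 3*pi differs from s = pi by 1 full period(s), and the series is 2*pi-periodic.
At s = pi the one-sided limits are φ(pi^-) = -1 and φ(pi^+) = 5.
By Dirichlet's theorem the series converges to their average, [(-1) + (5)]/2 = 2.

2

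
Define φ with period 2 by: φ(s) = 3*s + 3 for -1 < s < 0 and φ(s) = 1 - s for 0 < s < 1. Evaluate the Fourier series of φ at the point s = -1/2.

φ is continuous at s = -1/2 with value 3/2, so the series converges to 3/2 there.

3/2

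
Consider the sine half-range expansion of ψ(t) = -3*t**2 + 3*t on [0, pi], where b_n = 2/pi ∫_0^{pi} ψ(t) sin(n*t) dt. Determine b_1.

b_1 = 2/pi ∫_0^{pi} (-3*t**2 + 3*t) sin(t) dt.
Integrating by parts twice (tabular method), an antiderivative of (-3*t**2 + 3*t) sin(t) is 3*t**2*cos(t) - 6*t*sin(t) - 3*t*cos(t) + 3*sin(t) - 6*cos(t); evaluating from 0 to pi: ∫_{0}^{pi} (-3*t**2 + 3*t) sin(t) dt = (-3*pi**2 + 6 + 3*pi) - (-6) = -3*pi**2 + 3*pi + 12.
Hence b_1 = (2/pi)·(-3*pi**2 + 3*pi + 12) = -6*pi + 6 + 24/pi.

-6*pi + 6 + 24/pi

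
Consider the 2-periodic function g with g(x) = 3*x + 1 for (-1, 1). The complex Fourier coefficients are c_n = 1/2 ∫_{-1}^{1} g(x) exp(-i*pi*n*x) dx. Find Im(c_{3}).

-1/pi

Since g is real-valued, Im(c_{3}) = -1/2 ∫_{-1}^{1} g(x) sin(3*pi*x) dx = -b_{3}/2.
Integrating by parts (boundary term plus one more integral), an antiderivative of (3*x + 1) sin(3*pi*x) is -x*cos(3*pi*x)/pi + sin(3*pi*x)/(3*pi**2) - cos(3*pi*x)/(3*pi); evaluating from -1 to 1: ∫_{-1}^{1} (3*x + 1) sin(3*pi*x) dx = (4/(3*pi)) - (-2/(3*pi)) = 2/pi.
Hence Im(c_{3}) = (-1/2)·(2/pi) = -1/pi.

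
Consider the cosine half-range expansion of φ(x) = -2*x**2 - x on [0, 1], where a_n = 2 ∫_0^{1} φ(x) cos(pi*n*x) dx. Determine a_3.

4/(3*pi**2)

a_3 = 2 ∫_0^{1} (-2*x**2 - x) cos(3*pi*x) dx.
Integrating by parts twice (tabular method), an antiderivative of (-2*x**2 - x) cos(3*pi*x) is -2*x**2*sin(3*pi*x)/(3*pi) - x*sin(3*pi*x)/(3*pi) - 4*x*cos(3*pi*x)/(9*pi**2) + 4*sin(3*pi*x)/(27*pi**3) - cos(3*pi*x)/(9*pi**2); evaluating from 0 to 1: ∫_{0}^{1} (-2*x**2 - x) cos(3*pi*x) dx = (5/(9*pi**2)) - (-1/(9*pi**2)) = 2/(3*pi**2).
Hence a_3 = 2·(2/(3*pi**2)) = 4/(3*pi**2).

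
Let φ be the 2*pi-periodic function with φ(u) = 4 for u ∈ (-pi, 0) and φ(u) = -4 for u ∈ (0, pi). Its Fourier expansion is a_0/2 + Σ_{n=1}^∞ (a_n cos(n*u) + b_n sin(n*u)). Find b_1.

-16/pi

b_1 = 1/pi ∫_{-pi}^{pi} φ(u) sin(u) du.
φ is odd and sin(u) is odd, so the integrand is even and b_1 = 2/pi ∫_0^{pi} φ(u) sin(u) du.
Directly, an antiderivative of (-4) sin(u) is 4*cos(u); evaluating from 0 to pi: ∫_{0}^{pi} (-4) sin(u) du = (-4) - (4) = -8.
Hence b_1 = (2/pi)·(-8) = -16/pi.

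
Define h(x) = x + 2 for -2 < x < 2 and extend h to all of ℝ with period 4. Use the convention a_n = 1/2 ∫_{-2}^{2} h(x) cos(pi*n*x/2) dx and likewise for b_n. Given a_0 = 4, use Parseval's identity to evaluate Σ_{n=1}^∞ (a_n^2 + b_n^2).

Parseval: a_0^2/2 + Σ_{n≥1} (a_n^2+b_n^2) = 1/2 ∫_{-2}^{2} h(x)^2 dx = 32/3.
Subtract a_0^2/2 = 8: Σ (a_n^2+b_n^2) = 8/3.

8/3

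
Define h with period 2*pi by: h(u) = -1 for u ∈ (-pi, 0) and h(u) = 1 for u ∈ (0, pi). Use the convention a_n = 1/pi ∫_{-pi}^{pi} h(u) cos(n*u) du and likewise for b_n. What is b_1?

b_1 = 1/pi ∫_{-pi}^{pi} h(u) sin(u) du.
h is odd and sin(u) is odd, so the integrand is even and b_1 = 2/pi ∫_0^{pi} h(u) sin(u) du.
Directly, an antiderivative of (1) sin(u) is -cos(u); evaluating from 0 to pi: ∫_{0}^{pi} (1) sin(u) du = (1) - (-1) = 2.
Hence b_1 = (2/pi)·(2) = 4/pi.

4/pi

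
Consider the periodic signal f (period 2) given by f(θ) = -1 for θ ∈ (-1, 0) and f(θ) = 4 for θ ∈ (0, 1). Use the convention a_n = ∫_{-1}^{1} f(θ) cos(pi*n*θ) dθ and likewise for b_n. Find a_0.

3

a_0 = ∫_{-1}^{1} f(θ) dθ = 3.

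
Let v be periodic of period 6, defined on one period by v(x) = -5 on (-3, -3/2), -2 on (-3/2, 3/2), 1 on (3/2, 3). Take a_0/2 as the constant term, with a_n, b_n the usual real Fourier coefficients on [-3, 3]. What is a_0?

a_0 = 1/3 ∫_{-3}^{3} v(x) dx = 1/3 · (-12) = -4.

-4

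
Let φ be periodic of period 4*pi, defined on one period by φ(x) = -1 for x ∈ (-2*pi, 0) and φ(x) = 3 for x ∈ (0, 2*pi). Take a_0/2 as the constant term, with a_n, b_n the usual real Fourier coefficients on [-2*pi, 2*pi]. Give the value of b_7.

b_7 = (1/(2*pi)) ∫_{-2*pi}^{2*pi} φ(x) sin(7*x/2) dx.
Split the integral at the breakpoints.
Directly, an antiderivative of (-1) sin(7*x/2) is 2*cos(7*x/2)/7; evaluating from -2*pi to 0: ∫_{-2*pi}^{0} (-1) sin(7*x/2) dx = (2/7) - (-2/7) = 4/7.
Directly, an antiderivative of (3) sin(7*x/2) is -6*cos(7*x/2)/7; evaluating from 0 to 2*pi: ∫_{0}^{2*pi} (3) sin(7*x/2) dx = (6/7) - (-6/7) = 12/7.
Summing the pieces and multiplying by (1/(2*pi)) gives b_7 = 8/(7*pi).

8/(7*pi)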